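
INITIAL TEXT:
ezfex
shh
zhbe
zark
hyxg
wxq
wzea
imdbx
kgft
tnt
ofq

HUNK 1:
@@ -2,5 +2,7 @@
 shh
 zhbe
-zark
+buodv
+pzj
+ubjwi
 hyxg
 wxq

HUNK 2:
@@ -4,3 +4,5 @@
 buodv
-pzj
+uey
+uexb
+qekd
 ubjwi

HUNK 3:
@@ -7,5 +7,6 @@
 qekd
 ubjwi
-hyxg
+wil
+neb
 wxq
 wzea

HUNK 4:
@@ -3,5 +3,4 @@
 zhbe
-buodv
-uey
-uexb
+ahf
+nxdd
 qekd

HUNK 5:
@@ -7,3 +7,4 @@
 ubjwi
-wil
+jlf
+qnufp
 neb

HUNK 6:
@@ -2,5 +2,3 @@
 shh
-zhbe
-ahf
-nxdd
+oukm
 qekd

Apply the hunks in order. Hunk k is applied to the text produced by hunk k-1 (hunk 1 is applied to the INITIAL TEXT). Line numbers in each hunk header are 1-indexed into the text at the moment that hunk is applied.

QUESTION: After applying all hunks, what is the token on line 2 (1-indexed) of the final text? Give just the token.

Hunk 1: at line 2 remove [zark] add [buodv,pzj,ubjwi] -> 13 lines: ezfex shh zhbe buodv pzj ubjwi hyxg wxq wzea imdbx kgft tnt ofq
Hunk 2: at line 4 remove [pzj] add [uey,uexb,qekd] -> 15 lines: ezfex shh zhbe buodv uey uexb qekd ubjwi hyxg wxq wzea imdbx kgft tnt ofq
Hunk 3: at line 7 remove [hyxg] add [wil,neb] -> 16 lines: ezfex shh zhbe buodv uey uexb qekd ubjwi wil neb wxq wzea imdbx kgft tnt ofq
Hunk 4: at line 3 remove [buodv,uey,uexb] add [ahf,nxdd] -> 15 lines: ezfex shh zhbe ahf nxdd qekd ubjwi wil neb wxq wzea imdbx kgft tnt ofq
Hunk 5: at line 7 remove [wil] add [jlf,qnufp] -> 16 lines: ezfex shh zhbe ahf nxdd qekd ubjwi jlf qnufp neb wxq wzea imdbx kgft tnt ofq
Hunk 6: at line 2 remove [zhbe,ahf,nxdd] add [oukm] -> 14 lines: ezfex shh oukm qekd ubjwi jlf qnufp neb wxq wzea imdbx kgft tnt ofq
Final line 2: shh

Answer: shh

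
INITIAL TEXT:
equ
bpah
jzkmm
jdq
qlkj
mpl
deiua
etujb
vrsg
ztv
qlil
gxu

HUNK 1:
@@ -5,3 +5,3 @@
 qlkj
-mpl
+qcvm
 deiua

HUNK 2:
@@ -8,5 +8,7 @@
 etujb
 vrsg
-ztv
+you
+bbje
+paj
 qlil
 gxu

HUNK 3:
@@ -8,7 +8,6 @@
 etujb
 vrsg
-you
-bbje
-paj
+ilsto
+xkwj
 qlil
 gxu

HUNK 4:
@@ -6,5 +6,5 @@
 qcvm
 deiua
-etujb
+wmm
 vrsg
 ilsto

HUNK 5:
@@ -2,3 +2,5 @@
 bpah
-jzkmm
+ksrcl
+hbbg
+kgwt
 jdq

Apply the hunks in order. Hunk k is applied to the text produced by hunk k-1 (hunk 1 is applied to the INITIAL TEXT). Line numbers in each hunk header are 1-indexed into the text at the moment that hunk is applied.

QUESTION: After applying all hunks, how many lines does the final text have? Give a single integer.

Answer: 15

Derivation:
Hunk 1: at line 5 remove [mpl] add [qcvm] -> 12 lines: equ bpah jzkmm jdq qlkj qcvm deiua etujb vrsg ztv qlil gxu
Hunk 2: at line 8 remove [ztv] add [you,bbje,paj] -> 14 lines: equ bpah jzkmm jdq qlkj qcvm deiua etujb vrsg you bbje paj qlil gxu
Hunk 3: at line 8 remove [you,bbje,paj] add [ilsto,xkwj] -> 13 lines: equ bpah jzkmm jdq qlkj qcvm deiua etujb vrsg ilsto xkwj qlil gxu
Hunk 4: at line 6 remove [etujb] add [wmm] -> 13 lines: equ bpah jzkmm jdq qlkj qcvm deiua wmm vrsg ilsto xkwj qlil gxu
Hunk 5: at line 2 remove [jzkmm] add [ksrcl,hbbg,kgwt] -> 15 lines: equ bpah ksrcl hbbg kgwt jdq qlkj qcvm deiua wmm vrsg ilsto xkwj qlil gxu
Final line count: 15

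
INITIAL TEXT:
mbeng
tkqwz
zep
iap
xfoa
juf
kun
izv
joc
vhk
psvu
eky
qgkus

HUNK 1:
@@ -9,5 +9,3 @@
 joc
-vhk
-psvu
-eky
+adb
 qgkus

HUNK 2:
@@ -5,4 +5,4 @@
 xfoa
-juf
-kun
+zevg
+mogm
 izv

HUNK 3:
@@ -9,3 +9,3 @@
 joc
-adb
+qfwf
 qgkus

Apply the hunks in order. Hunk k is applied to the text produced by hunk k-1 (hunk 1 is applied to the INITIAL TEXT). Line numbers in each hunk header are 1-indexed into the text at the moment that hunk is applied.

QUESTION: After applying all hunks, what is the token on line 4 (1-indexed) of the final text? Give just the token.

Answer: iap

Derivation:
Hunk 1: at line 9 remove [vhk,psvu,eky] add [adb] -> 11 lines: mbeng tkqwz zep iap xfoa juf kun izv joc adb qgkus
Hunk 2: at line 5 remove [juf,kun] add [zevg,mogm] -> 11 lines: mbeng tkqwz zep iap xfoa zevg mogm izv joc adb qgkus
Hunk 3: at line 9 remove [adb] add [qfwf] -> 11 lines: mbeng tkqwz zep iap xfoa zevg mogm izv joc qfwf qgkus
Final line 4: iap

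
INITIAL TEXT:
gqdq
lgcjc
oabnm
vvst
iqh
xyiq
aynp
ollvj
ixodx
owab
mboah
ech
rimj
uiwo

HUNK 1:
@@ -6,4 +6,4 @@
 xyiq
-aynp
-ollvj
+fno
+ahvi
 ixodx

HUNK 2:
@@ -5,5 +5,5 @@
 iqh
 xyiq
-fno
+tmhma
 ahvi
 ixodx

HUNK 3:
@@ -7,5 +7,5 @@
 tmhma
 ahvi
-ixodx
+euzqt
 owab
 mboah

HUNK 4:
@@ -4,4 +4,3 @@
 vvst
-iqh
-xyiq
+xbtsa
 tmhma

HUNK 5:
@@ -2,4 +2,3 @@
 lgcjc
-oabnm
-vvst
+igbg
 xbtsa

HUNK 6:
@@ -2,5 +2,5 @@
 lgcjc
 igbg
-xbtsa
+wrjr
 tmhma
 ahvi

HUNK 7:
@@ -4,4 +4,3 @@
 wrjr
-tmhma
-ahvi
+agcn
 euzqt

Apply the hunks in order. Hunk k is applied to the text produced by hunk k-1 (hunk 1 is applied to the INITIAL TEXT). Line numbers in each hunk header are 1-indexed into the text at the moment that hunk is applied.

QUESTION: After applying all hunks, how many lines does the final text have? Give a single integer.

Hunk 1: at line 6 remove [aynp,ollvj] add [fno,ahvi] -> 14 lines: gqdq lgcjc oabnm vvst iqh xyiq fno ahvi ixodx owab mboah ech rimj uiwo
Hunk 2: at line 5 remove [fno] add [tmhma] -> 14 lines: gqdq lgcjc oabnm vvst iqh xyiq tmhma ahvi ixodx owab mboah ech rimj uiwo
Hunk 3: at line 7 remove [ixodx] add [euzqt] -> 14 lines: gqdq lgcjc oabnm vvst iqh xyiq tmhma ahvi euzqt owab mboah ech rimj uiwo
Hunk 4: at line 4 remove [iqh,xyiq] add [xbtsa] -> 13 lines: gqdq lgcjc oabnm vvst xbtsa tmhma ahvi euzqt owab mboah ech rimj uiwo
Hunk 5: at line 2 remove [oabnm,vvst] add [igbg] -> 12 lines: gqdq lgcjc igbg xbtsa tmhma ahvi euzqt owab mboah ech rimj uiwo
Hunk 6: at line 2 remove [xbtsa] add [wrjr] -> 12 lines: gqdq lgcjc igbg wrjr tmhma ahvi euzqt owab mboah ech rimj uiwo
Hunk 7: at line 4 remove [tmhma,ahvi] add [agcn] -> 11 lines: gqdq lgcjc igbg wrjr agcn euzqt owab mboah ech rimj uiwo
Final line count: 11

Answer: 11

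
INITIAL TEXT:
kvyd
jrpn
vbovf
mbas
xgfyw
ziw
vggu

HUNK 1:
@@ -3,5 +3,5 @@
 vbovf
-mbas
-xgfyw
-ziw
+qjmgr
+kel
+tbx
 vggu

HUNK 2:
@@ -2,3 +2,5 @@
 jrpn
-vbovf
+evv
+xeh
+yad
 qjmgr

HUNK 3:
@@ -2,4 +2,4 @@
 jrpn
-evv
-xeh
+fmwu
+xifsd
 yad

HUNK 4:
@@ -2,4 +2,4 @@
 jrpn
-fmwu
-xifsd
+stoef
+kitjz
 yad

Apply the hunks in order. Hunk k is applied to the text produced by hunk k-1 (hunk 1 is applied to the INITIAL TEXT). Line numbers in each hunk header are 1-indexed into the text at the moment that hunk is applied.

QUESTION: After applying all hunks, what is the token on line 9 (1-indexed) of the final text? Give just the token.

Answer: vggu

Derivation:
Hunk 1: at line 3 remove [mbas,xgfyw,ziw] add [qjmgr,kel,tbx] -> 7 lines: kvyd jrpn vbovf qjmgr kel tbx vggu
Hunk 2: at line 2 remove [vbovf] add [evv,xeh,yad] -> 9 lines: kvyd jrpn evv xeh yad qjmgr kel tbx vggu
Hunk 3: at line 2 remove [evv,xeh] add [fmwu,xifsd] -> 9 lines: kvyd jrpn fmwu xifsd yad qjmgr kel tbx vggu
Hunk 4: at line 2 remove [fmwu,xifsd] add [stoef,kitjz] -> 9 lines: kvyd jrpn stoef kitjz yad qjmgr kel tbx vggu
Final line 9: vggu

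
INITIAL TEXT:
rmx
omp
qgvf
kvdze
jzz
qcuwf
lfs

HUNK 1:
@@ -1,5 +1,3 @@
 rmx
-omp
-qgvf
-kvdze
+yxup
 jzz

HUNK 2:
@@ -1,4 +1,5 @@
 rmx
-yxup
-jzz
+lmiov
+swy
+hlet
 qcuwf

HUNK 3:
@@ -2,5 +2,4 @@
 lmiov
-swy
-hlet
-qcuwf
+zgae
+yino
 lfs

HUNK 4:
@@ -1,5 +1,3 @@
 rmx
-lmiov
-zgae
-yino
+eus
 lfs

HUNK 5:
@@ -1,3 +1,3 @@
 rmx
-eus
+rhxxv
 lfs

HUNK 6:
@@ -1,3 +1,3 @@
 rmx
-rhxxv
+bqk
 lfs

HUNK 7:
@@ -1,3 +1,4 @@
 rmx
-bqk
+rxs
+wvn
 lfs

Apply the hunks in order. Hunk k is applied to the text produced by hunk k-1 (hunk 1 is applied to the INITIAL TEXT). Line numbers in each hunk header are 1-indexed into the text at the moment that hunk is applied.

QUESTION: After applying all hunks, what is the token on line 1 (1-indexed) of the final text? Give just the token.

Hunk 1: at line 1 remove [omp,qgvf,kvdze] add [yxup] -> 5 lines: rmx yxup jzz qcuwf lfs
Hunk 2: at line 1 remove [yxup,jzz] add [lmiov,swy,hlet] -> 6 lines: rmx lmiov swy hlet qcuwf lfs
Hunk 3: at line 2 remove [swy,hlet,qcuwf] add [zgae,yino] -> 5 lines: rmx lmiov zgae yino lfs
Hunk 4: at line 1 remove [lmiov,zgae,yino] add [eus] -> 3 lines: rmx eus lfs
Hunk 5: at line 1 remove [eus] add [rhxxv] -> 3 lines: rmx rhxxv lfs
Hunk 6: at line 1 remove [rhxxv] add [bqk] -> 3 lines: rmx bqk lfs
Hunk 7: at line 1 remove [bqk] add [rxs,wvn] -> 4 lines: rmx rxs wvn lfs
Final line 1: rmx

Answer: rmx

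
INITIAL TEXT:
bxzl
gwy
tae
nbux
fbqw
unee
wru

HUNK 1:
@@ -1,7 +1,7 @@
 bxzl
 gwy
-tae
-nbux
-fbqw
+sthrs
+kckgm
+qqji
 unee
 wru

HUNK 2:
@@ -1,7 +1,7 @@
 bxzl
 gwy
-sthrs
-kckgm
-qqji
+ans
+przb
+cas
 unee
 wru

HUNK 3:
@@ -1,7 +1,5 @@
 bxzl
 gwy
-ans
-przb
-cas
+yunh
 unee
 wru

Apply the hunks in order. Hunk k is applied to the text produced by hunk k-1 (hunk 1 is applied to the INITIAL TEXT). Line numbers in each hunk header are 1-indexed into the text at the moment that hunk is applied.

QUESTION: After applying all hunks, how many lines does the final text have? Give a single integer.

Answer: 5

Derivation:
Hunk 1: at line 1 remove [tae,nbux,fbqw] add [sthrs,kckgm,qqji] -> 7 lines: bxzl gwy sthrs kckgm qqji unee wru
Hunk 2: at line 1 remove [sthrs,kckgm,qqji] add [ans,przb,cas] -> 7 lines: bxzl gwy ans przb cas unee wru
Hunk 3: at line 1 remove [ans,przb,cas] add [yunh] -> 5 lines: bxzl gwy yunh unee wru
Final line count: 5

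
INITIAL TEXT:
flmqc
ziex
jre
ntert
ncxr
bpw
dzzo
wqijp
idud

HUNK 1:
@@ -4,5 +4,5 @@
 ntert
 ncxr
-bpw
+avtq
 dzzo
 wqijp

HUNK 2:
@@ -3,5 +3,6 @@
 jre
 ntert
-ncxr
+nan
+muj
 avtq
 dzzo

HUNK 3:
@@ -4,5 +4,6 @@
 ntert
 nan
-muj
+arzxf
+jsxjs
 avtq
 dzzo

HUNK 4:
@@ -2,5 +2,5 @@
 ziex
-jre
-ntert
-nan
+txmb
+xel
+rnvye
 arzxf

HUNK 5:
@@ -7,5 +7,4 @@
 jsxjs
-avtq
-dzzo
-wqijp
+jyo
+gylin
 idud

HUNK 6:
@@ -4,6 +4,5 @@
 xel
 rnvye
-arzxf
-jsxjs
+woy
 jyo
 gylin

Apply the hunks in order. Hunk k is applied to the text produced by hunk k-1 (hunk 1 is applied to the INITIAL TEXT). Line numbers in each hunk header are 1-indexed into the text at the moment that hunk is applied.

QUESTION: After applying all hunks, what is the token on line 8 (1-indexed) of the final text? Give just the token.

Answer: gylin

Derivation:
Hunk 1: at line 4 remove [bpw] add [avtq] -> 9 lines: flmqc ziex jre ntert ncxr avtq dzzo wqijp idud
Hunk 2: at line 3 remove [ncxr] add [nan,muj] -> 10 lines: flmqc ziex jre ntert nan muj avtq dzzo wqijp idud
Hunk 3: at line 4 remove [muj] add [arzxf,jsxjs] -> 11 lines: flmqc ziex jre ntert nan arzxf jsxjs avtq dzzo wqijp idud
Hunk 4: at line 2 remove [jre,ntert,nan] add [txmb,xel,rnvye] -> 11 lines: flmqc ziex txmb xel rnvye arzxf jsxjs avtq dzzo wqijp idud
Hunk 5: at line 7 remove [avtq,dzzo,wqijp] add [jyo,gylin] -> 10 lines: flmqc ziex txmb xel rnvye arzxf jsxjs jyo gylin idud
Hunk 6: at line 4 remove [arzxf,jsxjs] add [woy] -> 9 lines: flmqc ziex txmb xel rnvye woy jyo gylin idud
Final line 8: gylin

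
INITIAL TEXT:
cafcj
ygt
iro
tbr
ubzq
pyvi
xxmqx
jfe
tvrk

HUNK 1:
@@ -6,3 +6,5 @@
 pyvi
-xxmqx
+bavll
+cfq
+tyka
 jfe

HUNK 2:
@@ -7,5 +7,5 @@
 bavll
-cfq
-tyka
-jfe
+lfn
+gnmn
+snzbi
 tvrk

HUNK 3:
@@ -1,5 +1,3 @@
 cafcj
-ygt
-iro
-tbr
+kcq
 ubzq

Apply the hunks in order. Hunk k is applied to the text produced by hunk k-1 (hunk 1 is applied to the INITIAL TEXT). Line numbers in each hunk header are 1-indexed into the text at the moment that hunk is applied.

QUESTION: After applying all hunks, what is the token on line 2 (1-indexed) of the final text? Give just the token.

Answer: kcq

Derivation:
Hunk 1: at line 6 remove [xxmqx] add [bavll,cfq,tyka] -> 11 lines: cafcj ygt iro tbr ubzq pyvi bavll cfq tyka jfe tvrk
Hunk 2: at line 7 remove [cfq,tyka,jfe] add [lfn,gnmn,snzbi] -> 11 lines: cafcj ygt iro tbr ubzq pyvi bavll lfn gnmn snzbi tvrk
Hunk 3: at line 1 remove [ygt,iro,tbr] add [kcq] -> 9 lines: cafcj kcq ubzq pyvi bavll lfn gnmn snzbi tvrk
Final line 2: kcq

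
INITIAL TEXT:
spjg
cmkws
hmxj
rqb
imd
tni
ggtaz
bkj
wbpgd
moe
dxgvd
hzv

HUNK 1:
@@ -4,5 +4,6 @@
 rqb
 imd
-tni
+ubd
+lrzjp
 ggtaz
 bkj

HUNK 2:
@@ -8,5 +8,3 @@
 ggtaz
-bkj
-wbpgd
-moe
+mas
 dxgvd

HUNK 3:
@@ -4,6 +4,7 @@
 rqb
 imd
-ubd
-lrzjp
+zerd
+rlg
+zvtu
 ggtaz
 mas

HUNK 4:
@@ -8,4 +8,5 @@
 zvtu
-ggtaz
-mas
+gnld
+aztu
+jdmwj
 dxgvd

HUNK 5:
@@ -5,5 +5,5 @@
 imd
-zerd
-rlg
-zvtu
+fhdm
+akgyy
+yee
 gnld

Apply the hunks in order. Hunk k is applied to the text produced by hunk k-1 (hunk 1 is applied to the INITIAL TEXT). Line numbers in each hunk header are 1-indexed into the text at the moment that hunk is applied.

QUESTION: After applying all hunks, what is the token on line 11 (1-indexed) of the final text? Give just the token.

Answer: jdmwj

Derivation:
Hunk 1: at line 4 remove [tni] add [ubd,lrzjp] -> 13 lines: spjg cmkws hmxj rqb imd ubd lrzjp ggtaz bkj wbpgd moe dxgvd hzv
Hunk 2: at line 8 remove [bkj,wbpgd,moe] add [mas] -> 11 lines: spjg cmkws hmxj rqb imd ubd lrzjp ggtaz mas dxgvd hzv
Hunk 3: at line 4 remove [ubd,lrzjp] add [zerd,rlg,zvtu] -> 12 lines: spjg cmkws hmxj rqb imd zerd rlg zvtu ggtaz mas dxgvd hzv
Hunk 4: at line 8 remove [ggtaz,mas] add [gnld,aztu,jdmwj] -> 13 lines: spjg cmkws hmxj rqb imd zerd rlg zvtu gnld aztu jdmwj dxgvd hzv
Hunk 5: at line 5 remove [zerd,rlg,zvtu] add [fhdm,akgyy,yee] -> 13 lines: spjg cmkws hmxj rqb imd fhdm akgyy yee gnld aztu jdmwj dxgvd hzv
Final line 11: jdmwj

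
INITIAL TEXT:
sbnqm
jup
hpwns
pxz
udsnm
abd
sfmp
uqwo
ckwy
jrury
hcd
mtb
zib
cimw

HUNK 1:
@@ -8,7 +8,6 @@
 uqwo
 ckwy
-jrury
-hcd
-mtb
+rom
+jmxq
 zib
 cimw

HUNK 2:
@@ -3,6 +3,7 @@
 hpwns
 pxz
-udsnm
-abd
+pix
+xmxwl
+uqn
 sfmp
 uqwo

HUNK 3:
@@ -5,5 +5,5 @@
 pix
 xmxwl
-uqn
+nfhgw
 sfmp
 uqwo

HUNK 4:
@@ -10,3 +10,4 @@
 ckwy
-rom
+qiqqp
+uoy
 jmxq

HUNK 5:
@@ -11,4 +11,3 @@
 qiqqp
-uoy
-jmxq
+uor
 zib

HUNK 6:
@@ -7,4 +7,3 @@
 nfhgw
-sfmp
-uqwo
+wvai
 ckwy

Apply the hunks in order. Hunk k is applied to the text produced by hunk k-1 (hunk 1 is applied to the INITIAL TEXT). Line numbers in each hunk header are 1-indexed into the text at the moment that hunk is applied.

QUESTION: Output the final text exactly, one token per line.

Answer: sbnqm
jup
hpwns
pxz
pix
xmxwl
nfhgw
wvai
ckwy
qiqqp
uor
zib
cimw

Derivation:
Hunk 1: at line 8 remove [jrury,hcd,mtb] add [rom,jmxq] -> 13 lines: sbnqm jup hpwns pxz udsnm abd sfmp uqwo ckwy rom jmxq zib cimw
Hunk 2: at line 3 remove [udsnm,abd] add [pix,xmxwl,uqn] -> 14 lines: sbnqm jup hpwns pxz pix xmxwl uqn sfmp uqwo ckwy rom jmxq zib cimw
Hunk 3: at line 5 remove [uqn] add [nfhgw] -> 14 lines: sbnqm jup hpwns pxz pix xmxwl nfhgw sfmp uqwo ckwy rom jmxq zib cimw
Hunk 4: at line 10 remove [rom] add [qiqqp,uoy] -> 15 lines: sbnqm jup hpwns pxz pix xmxwl nfhgw sfmp uqwo ckwy qiqqp uoy jmxq zib cimw
Hunk 5: at line 11 remove [uoy,jmxq] add [uor] -> 14 lines: sbnqm jup hpwns pxz pix xmxwl nfhgw sfmp uqwo ckwy qiqqp uor zib cimw
Hunk 6: at line 7 remove [sfmp,uqwo] add [wvai] -> 13 lines: sbnqm jup hpwns pxz pix xmxwl nfhgw wvai ckwy qiqqp uor zib cimw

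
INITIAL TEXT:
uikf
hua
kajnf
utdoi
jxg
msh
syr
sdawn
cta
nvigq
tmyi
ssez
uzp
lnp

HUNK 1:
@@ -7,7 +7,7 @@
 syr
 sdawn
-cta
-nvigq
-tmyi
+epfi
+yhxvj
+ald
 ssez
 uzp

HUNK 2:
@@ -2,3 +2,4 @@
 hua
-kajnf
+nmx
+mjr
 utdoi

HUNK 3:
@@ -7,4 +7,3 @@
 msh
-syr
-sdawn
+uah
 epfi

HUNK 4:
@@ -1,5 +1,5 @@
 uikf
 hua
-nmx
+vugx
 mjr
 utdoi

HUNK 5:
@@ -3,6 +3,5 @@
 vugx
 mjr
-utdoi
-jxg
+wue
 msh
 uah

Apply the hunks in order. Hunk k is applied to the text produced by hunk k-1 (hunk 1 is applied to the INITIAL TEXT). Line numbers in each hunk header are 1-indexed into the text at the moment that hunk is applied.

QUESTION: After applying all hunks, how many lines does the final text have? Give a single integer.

Hunk 1: at line 7 remove [cta,nvigq,tmyi] add [epfi,yhxvj,ald] -> 14 lines: uikf hua kajnf utdoi jxg msh syr sdawn epfi yhxvj ald ssez uzp lnp
Hunk 2: at line 2 remove [kajnf] add [nmx,mjr] -> 15 lines: uikf hua nmx mjr utdoi jxg msh syr sdawn epfi yhxvj ald ssez uzp lnp
Hunk 3: at line 7 remove [syr,sdawn] add [uah] -> 14 lines: uikf hua nmx mjr utdoi jxg msh uah epfi yhxvj ald ssez uzp lnp
Hunk 4: at line 1 remove [nmx] add [vugx] -> 14 lines: uikf hua vugx mjr utdoi jxg msh uah epfi yhxvj ald ssez uzp lnp
Hunk 5: at line 3 remove [utdoi,jxg] add [wue] -> 13 lines: uikf hua vugx mjr wue msh uah epfi yhxvj ald ssez uzp lnp
Final line count: 13

Answer: 13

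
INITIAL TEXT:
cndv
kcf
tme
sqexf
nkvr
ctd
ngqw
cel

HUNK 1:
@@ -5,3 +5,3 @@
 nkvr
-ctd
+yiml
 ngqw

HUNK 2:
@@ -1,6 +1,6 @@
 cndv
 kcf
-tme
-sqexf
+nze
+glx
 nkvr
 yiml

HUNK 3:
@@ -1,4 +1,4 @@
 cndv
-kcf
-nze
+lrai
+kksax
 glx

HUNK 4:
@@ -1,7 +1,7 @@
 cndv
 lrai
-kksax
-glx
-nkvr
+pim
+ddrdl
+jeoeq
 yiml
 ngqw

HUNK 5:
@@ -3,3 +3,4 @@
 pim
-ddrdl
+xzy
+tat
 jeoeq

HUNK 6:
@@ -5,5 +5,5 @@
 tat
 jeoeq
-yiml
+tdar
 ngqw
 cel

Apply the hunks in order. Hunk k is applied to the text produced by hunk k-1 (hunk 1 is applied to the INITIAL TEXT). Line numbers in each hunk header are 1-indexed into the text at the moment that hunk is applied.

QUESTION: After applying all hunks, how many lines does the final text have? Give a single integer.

Answer: 9

Derivation:
Hunk 1: at line 5 remove [ctd] add [yiml] -> 8 lines: cndv kcf tme sqexf nkvr yiml ngqw cel
Hunk 2: at line 1 remove [tme,sqexf] add [nze,glx] -> 8 lines: cndv kcf nze glx nkvr yiml ngqw cel
Hunk 3: at line 1 remove [kcf,nze] add [lrai,kksax] -> 8 lines: cndv lrai kksax glx nkvr yiml ngqw cel
Hunk 4: at line 1 remove [kksax,glx,nkvr] add [pim,ddrdl,jeoeq] -> 8 lines: cndv lrai pim ddrdl jeoeq yiml ngqw cel
Hunk 5: at line 3 remove [ddrdl] add [xzy,tat] -> 9 lines: cndv lrai pim xzy tat jeoeq yiml ngqw cel
Hunk 6: at line 5 remove [yiml] add [tdar] -> 9 lines: cndv lrai pim xzy tat jeoeq tdar ngqw cel
Final line count: 9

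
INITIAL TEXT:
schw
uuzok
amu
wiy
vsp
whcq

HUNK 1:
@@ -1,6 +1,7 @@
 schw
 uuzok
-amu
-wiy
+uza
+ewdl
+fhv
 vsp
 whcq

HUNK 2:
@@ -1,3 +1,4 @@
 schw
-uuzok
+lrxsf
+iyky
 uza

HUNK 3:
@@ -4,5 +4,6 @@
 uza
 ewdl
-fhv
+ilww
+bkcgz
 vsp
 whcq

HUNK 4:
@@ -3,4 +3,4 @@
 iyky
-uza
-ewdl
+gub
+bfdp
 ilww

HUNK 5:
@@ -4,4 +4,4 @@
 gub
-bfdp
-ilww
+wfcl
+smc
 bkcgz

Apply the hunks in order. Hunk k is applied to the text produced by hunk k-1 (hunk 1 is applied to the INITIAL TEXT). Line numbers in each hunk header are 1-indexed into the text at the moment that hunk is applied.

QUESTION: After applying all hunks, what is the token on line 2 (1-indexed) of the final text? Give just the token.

Answer: lrxsf

Derivation:
Hunk 1: at line 1 remove [amu,wiy] add [uza,ewdl,fhv] -> 7 lines: schw uuzok uza ewdl fhv vsp whcq
Hunk 2: at line 1 remove [uuzok] add [lrxsf,iyky] -> 8 lines: schw lrxsf iyky uza ewdl fhv vsp whcq
Hunk 3: at line 4 remove [fhv] add [ilww,bkcgz] -> 9 lines: schw lrxsf iyky uza ewdl ilww bkcgz vsp whcq
Hunk 4: at line 3 remove [uza,ewdl] add [gub,bfdp] -> 9 lines: schw lrxsf iyky gub bfdp ilww bkcgz vsp whcq
Hunk 5: at line 4 remove [bfdp,ilww] add [wfcl,smc] -> 9 lines: schw lrxsf iyky gub wfcl smc bkcgz vsp whcq
Final line 2: lrxsf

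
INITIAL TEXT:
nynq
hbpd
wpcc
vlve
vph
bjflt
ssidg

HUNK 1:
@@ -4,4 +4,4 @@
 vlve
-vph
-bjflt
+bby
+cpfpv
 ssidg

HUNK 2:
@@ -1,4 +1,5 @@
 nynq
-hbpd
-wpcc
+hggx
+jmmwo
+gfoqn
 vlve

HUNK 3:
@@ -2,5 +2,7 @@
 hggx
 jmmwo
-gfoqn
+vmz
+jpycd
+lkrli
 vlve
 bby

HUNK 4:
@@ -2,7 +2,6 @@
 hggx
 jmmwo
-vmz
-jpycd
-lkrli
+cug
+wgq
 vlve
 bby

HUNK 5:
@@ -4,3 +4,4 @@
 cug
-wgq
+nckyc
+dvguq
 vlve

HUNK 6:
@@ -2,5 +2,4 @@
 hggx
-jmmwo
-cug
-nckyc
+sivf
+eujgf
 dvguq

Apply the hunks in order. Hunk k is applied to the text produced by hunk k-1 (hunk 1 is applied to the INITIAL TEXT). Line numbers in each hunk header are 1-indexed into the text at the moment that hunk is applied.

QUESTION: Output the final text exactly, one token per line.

Hunk 1: at line 4 remove [vph,bjflt] add [bby,cpfpv] -> 7 lines: nynq hbpd wpcc vlve bby cpfpv ssidg
Hunk 2: at line 1 remove [hbpd,wpcc] add [hggx,jmmwo,gfoqn] -> 8 lines: nynq hggx jmmwo gfoqn vlve bby cpfpv ssidg
Hunk 3: at line 2 remove [gfoqn] add [vmz,jpycd,lkrli] -> 10 lines: nynq hggx jmmwo vmz jpycd lkrli vlve bby cpfpv ssidg
Hunk 4: at line 2 remove [vmz,jpycd,lkrli] add [cug,wgq] -> 9 lines: nynq hggx jmmwo cug wgq vlve bby cpfpv ssidg
Hunk 5: at line 4 remove [wgq] add [nckyc,dvguq] -> 10 lines: nynq hggx jmmwo cug nckyc dvguq vlve bby cpfpv ssidg
Hunk 6: at line 2 remove [jmmwo,cug,nckyc] add [sivf,eujgf] -> 9 lines: nynq hggx sivf eujgf dvguq vlve bby cpfpv ssidg

Answer: nynq
hggx
sivf
eujgf
dvguq
vlve
bby
cpfpv
ssidg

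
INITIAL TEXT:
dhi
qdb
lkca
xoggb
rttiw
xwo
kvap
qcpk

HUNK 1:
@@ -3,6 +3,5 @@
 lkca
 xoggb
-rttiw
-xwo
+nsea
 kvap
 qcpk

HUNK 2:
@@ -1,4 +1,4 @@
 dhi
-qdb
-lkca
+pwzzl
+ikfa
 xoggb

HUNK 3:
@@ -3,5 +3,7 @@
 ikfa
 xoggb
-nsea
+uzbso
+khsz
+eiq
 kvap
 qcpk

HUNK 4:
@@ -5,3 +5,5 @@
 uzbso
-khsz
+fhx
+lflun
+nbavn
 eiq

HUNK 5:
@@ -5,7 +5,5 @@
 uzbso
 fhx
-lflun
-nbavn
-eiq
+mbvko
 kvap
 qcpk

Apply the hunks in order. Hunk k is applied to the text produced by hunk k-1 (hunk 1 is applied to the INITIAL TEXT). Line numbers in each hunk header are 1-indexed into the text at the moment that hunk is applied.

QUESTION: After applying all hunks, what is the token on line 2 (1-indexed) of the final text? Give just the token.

Answer: pwzzl

Derivation:
Hunk 1: at line 3 remove [rttiw,xwo] add [nsea] -> 7 lines: dhi qdb lkca xoggb nsea kvap qcpk
Hunk 2: at line 1 remove [qdb,lkca] add [pwzzl,ikfa] -> 7 lines: dhi pwzzl ikfa xoggb nsea kvap qcpk
Hunk 3: at line 3 remove [nsea] add [uzbso,khsz,eiq] -> 9 lines: dhi pwzzl ikfa xoggb uzbso khsz eiq kvap qcpk
Hunk 4: at line 5 remove [khsz] add [fhx,lflun,nbavn] -> 11 lines: dhi pwzzl ikfa xoggb uzbso fhx lflun nbavn eiq kvap qcpk
Hunk 5: at line 5 remove [lflun,nbavn,eiq] add [mbvko] -> 9 lines: dhi pwzzl ikfa xoggb uzbso fhx mbvko kvap qcpk
Final line 2: pwzzl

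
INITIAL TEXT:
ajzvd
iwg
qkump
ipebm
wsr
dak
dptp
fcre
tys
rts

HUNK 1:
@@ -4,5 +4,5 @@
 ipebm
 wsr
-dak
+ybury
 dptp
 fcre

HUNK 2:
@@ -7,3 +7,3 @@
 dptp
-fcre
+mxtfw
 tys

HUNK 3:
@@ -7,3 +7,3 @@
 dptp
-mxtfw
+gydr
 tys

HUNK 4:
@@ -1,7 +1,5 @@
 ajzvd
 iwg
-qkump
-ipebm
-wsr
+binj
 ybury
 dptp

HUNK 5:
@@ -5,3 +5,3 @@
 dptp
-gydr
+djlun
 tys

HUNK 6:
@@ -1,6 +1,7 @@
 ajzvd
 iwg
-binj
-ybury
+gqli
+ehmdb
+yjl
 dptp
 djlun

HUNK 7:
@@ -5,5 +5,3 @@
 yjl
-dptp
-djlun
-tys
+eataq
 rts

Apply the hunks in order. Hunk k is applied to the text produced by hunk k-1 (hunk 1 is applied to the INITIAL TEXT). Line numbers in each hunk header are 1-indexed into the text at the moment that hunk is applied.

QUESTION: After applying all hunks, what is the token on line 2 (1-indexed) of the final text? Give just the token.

Answer: iwg

Derivation:
Hunk 1: at line 4 remove [dak] add [ybury] -> 10 lines: ajzvd iwg qkump ipebm wsr ybury dptp fcre tys rts
Hunk 2: at line 7 remove [fcre] add [mxtfw] -> 10 lines: ajzvd iwg qkump ipebm wsr ybury dptp mxtfw tys rts
Hunk 3: at line 7 remove [mxtfw] add [gydr] -> 10 lines: ajzvd iwg qkump ipebm wsr ybury dptp gydr tys rts
Hunk 4: at line 1 remove [qkump,ipebm,wsr] add [binj] -> 8 lines: ajzvd iwg binj ybury dptp gydr tys rts
Hunk 5: at line 5 remove [gydr] add [djlun] -> 8 lines: ajzvd iwg binj ybury dptp djlun tys rts
Hunk 6: at line 1 remove [binj,ybury] add [gqli,ehmdb,yjl] -> 9 lines: ajzvd iwg gqli ehmdb yjl dptp djlun tys rts
Hunk 7: at line 5 remove [dptp,djlun,tys] add [eataq] -> 7 lines: ajzvd iwg gqli ehmdb yjl eataq rts
Final line 2: iwg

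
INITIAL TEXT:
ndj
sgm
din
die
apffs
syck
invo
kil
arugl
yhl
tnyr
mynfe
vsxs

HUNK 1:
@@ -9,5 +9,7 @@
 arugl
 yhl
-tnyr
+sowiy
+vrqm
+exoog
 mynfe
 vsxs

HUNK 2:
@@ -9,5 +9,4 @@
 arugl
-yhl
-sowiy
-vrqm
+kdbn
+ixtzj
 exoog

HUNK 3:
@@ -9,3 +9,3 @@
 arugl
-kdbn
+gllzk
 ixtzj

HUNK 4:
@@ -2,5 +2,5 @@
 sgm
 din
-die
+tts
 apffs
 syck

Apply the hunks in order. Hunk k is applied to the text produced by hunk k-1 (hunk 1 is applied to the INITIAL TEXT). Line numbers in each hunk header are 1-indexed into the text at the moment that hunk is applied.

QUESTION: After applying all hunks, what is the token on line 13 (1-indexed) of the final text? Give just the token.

Hunk 1: at line 9 remove [tnyr] add [sowiy,vrqm,exoog] -> 15 lines: ndj sgm din die apffs syck invo kil arugl yhl sowiy vrqm exoog mynfe vsxs
Hunk 2: at line 9 remove [yhl,sowiy,vrqm] add [kdbn,ixtzj] -> 14 lines: ndj sgm din die apffs syck invo kil arugl kdbn ixtzj exoog mynfe vsxs
Hunk 3: at line 9 remove [kdbn] add [gllzk] -> 14 lines: ndj sgm din die apffs syck invo kil arugl gllzk ixtzj exoog mynfe vsxs
Hunk 4: at line 2 remove [die] add [tts] -> 14 lines: ndj sgm din tts apffs syck invo kil arugl gllzk ixtzj exoog mynfe vsxs
Final line 13: mynfe

Answer: mynfe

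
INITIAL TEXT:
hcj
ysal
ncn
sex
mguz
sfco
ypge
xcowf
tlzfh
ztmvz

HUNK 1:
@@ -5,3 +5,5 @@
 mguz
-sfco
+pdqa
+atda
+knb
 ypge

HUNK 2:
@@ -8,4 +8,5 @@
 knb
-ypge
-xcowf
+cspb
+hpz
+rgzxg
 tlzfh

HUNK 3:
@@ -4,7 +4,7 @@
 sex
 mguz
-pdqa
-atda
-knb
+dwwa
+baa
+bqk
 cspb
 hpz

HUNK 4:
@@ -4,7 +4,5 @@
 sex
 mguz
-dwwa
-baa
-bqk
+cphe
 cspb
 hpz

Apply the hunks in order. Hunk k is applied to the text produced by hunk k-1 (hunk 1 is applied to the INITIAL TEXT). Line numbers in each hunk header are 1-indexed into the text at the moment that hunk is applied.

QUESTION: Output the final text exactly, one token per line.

Hunk 1: at line 5 remove [sfco] add [pdqa,atda,knb] -> 12 lines: hcj ysal ncn sex mguz pdqa atda knb ypge xcowf tlzfh ztmvz
Hunk 2: at line 8 remove [ypge,xcowf] add [cspb,hpz,rgzxg] -> 13 lines: hcj ysal ncn sex mguz pdqa atda knb cspb hpz rgzxg tlzfh ztmvz
Hunk 3: at line 4 remove [pdqa,atda,knb] add [dwwa,baa,bqk] -> 13 lines: hcj ysal ncn sex mguz dwwa baa bqk cspb hpz rgzxg tlzfh ztmvz
Hunk 4: at line 4 remove [dwwa,baa,bqk] add [cphe] -> 11 lines: hcj ysal ncn sex mguz cphe cspb hpz rgzxg tlzfh ztmvz

Answer: hcj
ysal
ncn
sex
mguz
cphe
cspb
hpz
rgzxg
tlzfh
ztmvz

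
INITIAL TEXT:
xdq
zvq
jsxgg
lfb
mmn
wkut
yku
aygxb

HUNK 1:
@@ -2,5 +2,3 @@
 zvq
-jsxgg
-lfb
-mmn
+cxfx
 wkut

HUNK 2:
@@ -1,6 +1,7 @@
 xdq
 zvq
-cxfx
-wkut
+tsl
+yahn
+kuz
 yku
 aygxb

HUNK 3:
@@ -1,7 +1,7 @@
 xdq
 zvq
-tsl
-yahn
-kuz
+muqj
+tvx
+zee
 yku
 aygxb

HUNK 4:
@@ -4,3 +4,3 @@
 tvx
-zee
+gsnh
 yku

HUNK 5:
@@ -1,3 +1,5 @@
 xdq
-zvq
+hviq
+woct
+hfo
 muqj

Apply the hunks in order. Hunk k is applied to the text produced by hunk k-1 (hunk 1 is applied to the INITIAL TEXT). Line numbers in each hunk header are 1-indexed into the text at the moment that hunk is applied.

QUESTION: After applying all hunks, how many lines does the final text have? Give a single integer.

Hunk 1: at line 2 remove [jsxgg,lfb,mmn] add [cxfx] -> 6 lines: xdq zvq cxfx wkut yku aygxb
Hunk 2: at line 1 remove [cxfx,wkut] add [tsl,yahn,kuz] -> 7 lines: xdq zvq tsl yahn kuz yku aygxb
Hunk 3: at line 1 remove [tsl,yahn,kuz] add [muqj,tvx,zee] -> 7 lines: xdq zvq muqj tvx zee yku aygxb
Hunk 4: at line 4 remove [zee] add [gsnh] -> 7 lines: xdq zvq muqj tvx gsnh yku aygxb
Hunk 5: at line 1 remove [zvq] add [hviq,woct,hfo] -> 9 lines: xdq hviq woct hfo muqj tvx gsnh yku aygxb
Final line count: 9

Answer: 9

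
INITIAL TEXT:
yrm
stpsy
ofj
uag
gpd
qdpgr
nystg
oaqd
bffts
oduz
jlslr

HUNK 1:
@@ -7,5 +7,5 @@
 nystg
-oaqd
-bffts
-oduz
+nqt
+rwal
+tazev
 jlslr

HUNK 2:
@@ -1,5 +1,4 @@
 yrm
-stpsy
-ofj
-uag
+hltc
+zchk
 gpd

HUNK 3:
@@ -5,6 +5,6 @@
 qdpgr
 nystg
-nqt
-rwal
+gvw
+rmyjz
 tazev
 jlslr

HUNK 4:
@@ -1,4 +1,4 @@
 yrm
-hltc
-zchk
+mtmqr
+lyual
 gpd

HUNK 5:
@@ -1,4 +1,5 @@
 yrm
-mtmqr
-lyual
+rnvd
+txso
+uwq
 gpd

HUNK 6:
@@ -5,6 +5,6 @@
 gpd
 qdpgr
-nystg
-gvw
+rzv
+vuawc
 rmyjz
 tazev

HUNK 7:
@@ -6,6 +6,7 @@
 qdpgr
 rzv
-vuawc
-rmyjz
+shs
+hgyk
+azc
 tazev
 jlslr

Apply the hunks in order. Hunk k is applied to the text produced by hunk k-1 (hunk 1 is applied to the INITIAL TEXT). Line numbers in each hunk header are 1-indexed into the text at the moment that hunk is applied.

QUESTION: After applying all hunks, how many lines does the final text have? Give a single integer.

Hunk 1: at line 7 remove [oaqd,bffts,oduz] add [nqt,rwal,tazev] -> 11 lines: yrm stpsy ofj uag gpd qdpgr nystg nqt rwal tazev jlslr
Hunk 2: at line 1 remove [stpsy,ofj,uag] add [hltc,zchk] -> 10 lines: yrm hltc zchk gpd qdpgr nystg nqt rwal tazev jlslr
Hunk 3: at line 5 remove [nqt,rwal] add [gvw,rmyjz] -> 10 lines: yrm hltc zchk gpd qdpgr nystg gvw rmyjz tazev jlslr
Hunk 4: at line 1 remove [hltc,zchk] add [mtmqr,lyual] -> 10 lines: yrm mtmqr lyual gpd qdpgr nystg gvw rmyjz tazev jlslr
Hunk 5: at line 1 remove [mtmqr,lyual] add [rnvd,txso,uwq] -> 11 lines: yrm rnvd txso uwq gpd qdpgr nystg gvw rmyjz tazev jlslr
Hunk 6: at line 5 remove [nystg,gvw] add [rzv,vuawc] -> 11 lines: yrm rnvd txso uwq gpd qdpgr rzv vuawc rmyjz tazev jlslr
Hunk 7: at line 6 remove [vuawc,rmyjz] add [shs,hgyk,azc] -> 12 lines: yrm rnvd txso uwq gpd qdpgr rzv shs hgyk azc tazev jlslr
Final line count: 12

Answer: 12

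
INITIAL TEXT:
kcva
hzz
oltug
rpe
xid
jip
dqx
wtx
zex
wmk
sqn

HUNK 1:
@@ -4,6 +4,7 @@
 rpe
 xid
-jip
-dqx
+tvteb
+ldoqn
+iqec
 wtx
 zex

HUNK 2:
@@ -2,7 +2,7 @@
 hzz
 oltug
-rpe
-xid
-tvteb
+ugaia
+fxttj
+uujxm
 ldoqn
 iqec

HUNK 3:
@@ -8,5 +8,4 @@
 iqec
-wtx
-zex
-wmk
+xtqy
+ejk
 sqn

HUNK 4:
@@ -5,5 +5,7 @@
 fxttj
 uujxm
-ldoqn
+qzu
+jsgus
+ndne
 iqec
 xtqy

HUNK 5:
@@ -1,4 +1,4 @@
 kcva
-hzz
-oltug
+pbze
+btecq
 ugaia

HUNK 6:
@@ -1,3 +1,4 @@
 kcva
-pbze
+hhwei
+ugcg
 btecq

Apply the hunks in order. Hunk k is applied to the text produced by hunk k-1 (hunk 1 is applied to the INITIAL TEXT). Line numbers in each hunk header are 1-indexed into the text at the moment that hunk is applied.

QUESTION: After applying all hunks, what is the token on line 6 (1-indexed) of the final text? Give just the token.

Answer: fxttj

Derivation:
Hunk 1: at line 4 remove [jip,dqx] add [tvteb,ldoqn,iqec] -> 12 lines: kcva hzz oltug rpe xid tvteb ldoqn iqec wtx zex wmk sqn
Hunk 2: at line 2 remove [rpe,xid,tvteb] add [ugaia,fxttj,uujxm] -> 12 lines: kcva hzz oltug ugaia fxttj uujxm ldoqn iqec wtx zex wmk sqn
Hunk 3: at line 8 remove [wtx,zex,wmk] add [xtqy,ejk] -> 11 lines: kcva hzz oltug ugaia fxttj uujxm ldoqn iqec xtqy ejk sqn
Hunk 4: at line 5 remove [ldoqn] add [qzu,jsgus,ndne] -> 13 lines: kcva hzz oltug ugaia fxttj uujxm qzu jsgus ndne iqec xtqy ejk sqn
Hunk 5: at line 1 remove [hzz,oltug] add [pbze,btecq] -> 13 lines: kcva pbze btecq ugaia fxttj uujxm qzu jsgus ndne iqec xtqy ejk sqn
Hunk 6: at line 1 remove [pbze] add [hhwei,ugcg] -> 14 lines: kcva hhwei ugcg btecq ugaia fxttj uujxm qzu jsgus ndne iqec xtqy ejk sqn
Final line 6: fxttj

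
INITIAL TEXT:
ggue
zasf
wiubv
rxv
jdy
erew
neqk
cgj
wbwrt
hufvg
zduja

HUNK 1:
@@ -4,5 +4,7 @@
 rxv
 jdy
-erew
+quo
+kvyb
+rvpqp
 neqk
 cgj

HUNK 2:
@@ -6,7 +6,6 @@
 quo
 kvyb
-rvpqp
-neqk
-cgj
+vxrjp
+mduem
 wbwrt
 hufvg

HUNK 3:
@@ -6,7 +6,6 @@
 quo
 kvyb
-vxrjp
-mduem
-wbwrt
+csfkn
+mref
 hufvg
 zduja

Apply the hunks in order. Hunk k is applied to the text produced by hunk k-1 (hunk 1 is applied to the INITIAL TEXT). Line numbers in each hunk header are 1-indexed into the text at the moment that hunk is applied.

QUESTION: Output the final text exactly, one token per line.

Answer: ggue
zasf
wiubv
rxv
jdy
quo
kvyb
csfkn
mref
hufvg
zduja

Derivation:
Hunk 1: at line 4 remove [erew] add [quo,kvyb,rvpqp] -> 13 lines: ggue zasf wiubv rxv jdy quo kvyb rvpqp neqk cgj wbwrt hufvg zduja
Hunk 2: at line 6 remove [rvpqp,neqk,cgj] add [vxrjp,mduem] -> 12 lines: ggue zasf wiubv rxv jdy quo kvyb vxrjp mduem wbwrt hufvg zduja
Hunk 3: at line 6 remove [vxrjp,mduem,wbwrt] add [csfkn,mref] -> 11 lines: ggue zasf wiubv rxv jdy quo kvyb csfkn mref hufvg zduja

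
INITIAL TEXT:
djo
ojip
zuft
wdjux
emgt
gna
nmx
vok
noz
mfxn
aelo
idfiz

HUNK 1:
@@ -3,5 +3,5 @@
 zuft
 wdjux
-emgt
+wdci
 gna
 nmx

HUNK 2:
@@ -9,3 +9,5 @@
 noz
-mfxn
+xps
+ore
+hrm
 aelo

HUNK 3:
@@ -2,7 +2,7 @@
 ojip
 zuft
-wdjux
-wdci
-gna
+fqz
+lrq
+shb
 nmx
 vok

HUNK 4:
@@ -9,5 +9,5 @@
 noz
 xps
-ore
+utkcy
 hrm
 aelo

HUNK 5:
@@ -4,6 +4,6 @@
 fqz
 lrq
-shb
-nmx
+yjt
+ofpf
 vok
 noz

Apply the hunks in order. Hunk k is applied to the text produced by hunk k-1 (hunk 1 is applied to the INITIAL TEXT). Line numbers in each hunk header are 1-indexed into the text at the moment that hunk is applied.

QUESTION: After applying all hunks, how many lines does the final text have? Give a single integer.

Hunk 1: at line 3 remove [emgt] add [wdci] -> 12 lines: djo ojip zuft wdjux wdci gna nmx vok noz mfxn aelo idfiz
Hunk 2: at line 9 remove [mfxn] add [xps,ore,hrm] -> 14 lines: djo ojip zuft wdjux wdci gna nmx vok noz xps ore hrm aelo idfiz
Hunk 3: at line 2 remove [wdjux,wdci,gna] add [fqz,lrq,shb] -> 14 lines: djo ojip zuft fqz lrq shb nmx vok noz xps ore hrm aelo idfiz
Hunk 4: at line 9 remove [ore] add [utkcy] -> 14 lines: djo ojip zuft fqz lrq shb nmx vok noz xps utkcy hrm aelo idfiz
Hunk 5: at line 4 remove [shb,nmx] add [yjt,ofpf] -> 14 lines: djo ojip zuft fqz lrq yjt ofpf vok noz xps utkcy hrm aelo idfiz
Final line count: 14

Answer: 14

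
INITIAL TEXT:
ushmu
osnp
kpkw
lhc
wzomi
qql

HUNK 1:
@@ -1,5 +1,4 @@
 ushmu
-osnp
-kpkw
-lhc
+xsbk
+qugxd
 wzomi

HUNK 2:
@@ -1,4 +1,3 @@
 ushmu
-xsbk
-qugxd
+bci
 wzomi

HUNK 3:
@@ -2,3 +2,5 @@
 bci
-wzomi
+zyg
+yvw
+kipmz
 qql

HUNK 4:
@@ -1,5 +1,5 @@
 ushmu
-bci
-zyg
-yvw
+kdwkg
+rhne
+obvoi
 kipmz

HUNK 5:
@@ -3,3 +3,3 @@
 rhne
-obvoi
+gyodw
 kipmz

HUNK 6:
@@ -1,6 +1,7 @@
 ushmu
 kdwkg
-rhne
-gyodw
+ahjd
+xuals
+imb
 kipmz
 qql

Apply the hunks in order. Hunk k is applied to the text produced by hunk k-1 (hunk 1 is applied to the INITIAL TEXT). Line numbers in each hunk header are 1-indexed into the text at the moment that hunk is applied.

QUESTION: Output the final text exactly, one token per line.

Answer: ushmu
kdwkg
ahjd
xuals
imb
kipmz
qql

Derivation:
Hunk 1: at line 1 remove [osnp,kpkw,lhc] add [xsbk,qugxd] -> 5 lines: ushmu xsbk qugxd wzomi qql
Hunk 2: at line 1 remove [xsbk,qugxd] add [bci] -> 4 lines: ushmu bci wzomi qql
Hunk 3: at line 2 remove [wzomi] add [zyg,yvw,kipmz] -> 6 lines: ushmu bci zyg yvw kipmz qql
Hunk 4: at line 1 remove [bci,zyg,yvw] add [kdwkg,rhne,obvoi] -> 6 lines: ushmu kdwkg rhne obvoi kipmz qql
Hunk 5: at line 3 remove [obvoi] add [gyodw] -> 6 lines: ushmu kdwkg rhne gyodw kipmz qql
Hunk 6: at line 1 remove [rhne,gyodw] add [ahjd,xuals,imb] -> 7 lines: ushmu kdwkg ahjd xuals imb kipmz qql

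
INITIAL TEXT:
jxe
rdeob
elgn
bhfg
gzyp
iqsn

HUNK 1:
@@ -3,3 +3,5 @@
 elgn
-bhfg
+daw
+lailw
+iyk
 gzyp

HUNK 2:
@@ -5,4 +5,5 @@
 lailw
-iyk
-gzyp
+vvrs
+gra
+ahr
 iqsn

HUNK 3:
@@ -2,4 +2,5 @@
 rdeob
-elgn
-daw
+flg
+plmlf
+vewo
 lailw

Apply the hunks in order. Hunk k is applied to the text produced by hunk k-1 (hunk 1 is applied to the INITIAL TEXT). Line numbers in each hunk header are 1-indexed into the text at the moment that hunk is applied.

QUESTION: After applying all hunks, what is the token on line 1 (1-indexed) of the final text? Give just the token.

Answer: jxe

Derivation:
Hunk 1: at line 3 remove [bhfg] add [daw,lailw,iyk] -> 8 lines: jxe rdeob elgn daw lailw iyk gzyp iqsn
Hunk 2: at line 5 remove [iyk,gzyp] add [vvrs,gra,ahr] -> 9 lines: jxe rdeob elgn daw lailw vvrs gra ahr iqsn
Hunk 3: at line 2 remove [elgn,daw] add [flg,plmlf,vewo] -> 10 lines: jxe rdeob flg plmlf vewo lailw vvrs gra ahr iqsn
Final line 1: jxe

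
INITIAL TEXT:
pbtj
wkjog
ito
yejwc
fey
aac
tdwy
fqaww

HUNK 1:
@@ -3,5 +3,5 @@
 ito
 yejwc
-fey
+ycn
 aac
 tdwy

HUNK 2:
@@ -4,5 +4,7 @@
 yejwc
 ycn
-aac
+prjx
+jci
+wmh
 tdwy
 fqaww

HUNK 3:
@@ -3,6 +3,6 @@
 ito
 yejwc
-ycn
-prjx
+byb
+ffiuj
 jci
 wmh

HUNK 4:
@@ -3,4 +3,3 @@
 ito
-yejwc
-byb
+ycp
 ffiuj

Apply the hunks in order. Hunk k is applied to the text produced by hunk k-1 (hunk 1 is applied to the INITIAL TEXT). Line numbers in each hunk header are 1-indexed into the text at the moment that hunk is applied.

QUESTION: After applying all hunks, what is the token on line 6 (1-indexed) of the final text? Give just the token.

Hunk 1: at line 3 remove [fey] add [ycn] -> 8 lines: pbtj wkjog ito yejwc ycn aac tdwy fqaww
Hunk 2: at line 4 remove [aac] add [prjx,jci,wmh] -> 10 lines: pbtj wkjog ito yejwc ycn prjx jci wmh tdwy fqaww
Hunk 3: at line 3 remove [ycn,prjx] add [byb,ffiuj] -> 10 lines: pbtj wkjog ito yejwc byb ffiuj jci wmh tdwy fqaww
Hunk 4: at line 3 remove [yejwc,byb] add [ycp] -> 9 lines: pbtj wkjog ito ycp ffiuj jci wmh tdwy fqaww
Final line 6: jci

Answer: jci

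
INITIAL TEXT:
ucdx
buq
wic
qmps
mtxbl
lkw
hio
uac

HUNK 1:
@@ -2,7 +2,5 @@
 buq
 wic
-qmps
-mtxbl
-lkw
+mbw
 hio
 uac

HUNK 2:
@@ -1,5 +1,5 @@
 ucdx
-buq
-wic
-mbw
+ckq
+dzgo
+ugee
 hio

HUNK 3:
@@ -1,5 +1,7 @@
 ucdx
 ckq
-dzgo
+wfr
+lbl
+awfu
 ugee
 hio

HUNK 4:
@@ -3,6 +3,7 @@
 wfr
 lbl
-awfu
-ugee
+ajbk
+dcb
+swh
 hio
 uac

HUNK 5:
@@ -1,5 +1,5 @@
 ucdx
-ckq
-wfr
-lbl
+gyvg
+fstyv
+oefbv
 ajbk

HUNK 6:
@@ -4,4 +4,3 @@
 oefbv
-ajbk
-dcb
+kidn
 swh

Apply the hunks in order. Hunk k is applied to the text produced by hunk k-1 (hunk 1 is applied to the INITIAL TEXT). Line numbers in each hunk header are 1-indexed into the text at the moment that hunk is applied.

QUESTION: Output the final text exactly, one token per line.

Answer: ucdx
gyvg
fstyv
oefbv
kidn
swh
hio
uac

Derivation:
Hunk 1: at line 2 remove [qmps,mtxbl,lkw] add [mbw] -> 6 lines: ucdx buq wic mbw hio uac
Hunk 2: at line 1 remove [buq,wic,mbw] add [ckq,dzgo,ugee] -> 6 lines: ucdx ckq dzgo ugee hio uac
Hunk 3: at line 1 remove [dzgo] add [wfr,lbl,awfu] -> 8 lines: ucdx ckq wfr lbl awfu ugee hio uac
Hunk 4: at line 3 remove [awfu,ugee] add [ajbk,dcb,swh] -> 9 lines: ucdx ckq wfr lbl ajbk dcb swh hio uac
Hunk 5: at line 1 remove [ckq,wfr,lbl] add [gyvg,fstyv,oefbv] -> 9 lines: ucdx gyvg fstyv oefbv ajbk dcb swh hio uac
Hunk 6: at line 4 remove [ajbk,dcb] add [kidn] -> 8 lines: ucdx gyvg fstyv oefbv kidn swh hio uac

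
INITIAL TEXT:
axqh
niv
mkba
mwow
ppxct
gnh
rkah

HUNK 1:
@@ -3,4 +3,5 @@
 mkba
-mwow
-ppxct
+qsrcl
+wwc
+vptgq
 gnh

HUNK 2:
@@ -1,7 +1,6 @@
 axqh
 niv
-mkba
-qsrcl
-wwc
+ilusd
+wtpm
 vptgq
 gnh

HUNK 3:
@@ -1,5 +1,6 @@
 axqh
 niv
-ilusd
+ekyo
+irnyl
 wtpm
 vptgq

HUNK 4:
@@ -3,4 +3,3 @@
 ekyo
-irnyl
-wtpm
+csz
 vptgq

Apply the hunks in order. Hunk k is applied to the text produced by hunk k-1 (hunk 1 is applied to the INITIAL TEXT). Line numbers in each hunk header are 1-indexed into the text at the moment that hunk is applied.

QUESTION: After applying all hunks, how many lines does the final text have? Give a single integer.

Answer: 7

Derivation:
Hunk 1: at line 3 remove [mwow,ppxct] add [qsrcl,wwc,vptgq] -> 8 lines: axqh niv mkba qsrcl wwc vptgq gnh rkah
Hunk 2: at line 1 remove [mkba,qsrcl,wwc] add [ilusd,wtpm] -> 7 lines: axqh niv ilusd wtpm vptgq gnh rkah
Hunk 3: at line 1 remove [ilusd] add [ekyo,irnyl] -> 8 lines: axqh niv ekyo irnyl wtpm vptgq gnh rkah
Hunk 4: at line 3 remove [irnyl,wtpm] add [csz] -> 7 lines: axqh niv ekyo csz vptgq gnh rkah
Final line count: 7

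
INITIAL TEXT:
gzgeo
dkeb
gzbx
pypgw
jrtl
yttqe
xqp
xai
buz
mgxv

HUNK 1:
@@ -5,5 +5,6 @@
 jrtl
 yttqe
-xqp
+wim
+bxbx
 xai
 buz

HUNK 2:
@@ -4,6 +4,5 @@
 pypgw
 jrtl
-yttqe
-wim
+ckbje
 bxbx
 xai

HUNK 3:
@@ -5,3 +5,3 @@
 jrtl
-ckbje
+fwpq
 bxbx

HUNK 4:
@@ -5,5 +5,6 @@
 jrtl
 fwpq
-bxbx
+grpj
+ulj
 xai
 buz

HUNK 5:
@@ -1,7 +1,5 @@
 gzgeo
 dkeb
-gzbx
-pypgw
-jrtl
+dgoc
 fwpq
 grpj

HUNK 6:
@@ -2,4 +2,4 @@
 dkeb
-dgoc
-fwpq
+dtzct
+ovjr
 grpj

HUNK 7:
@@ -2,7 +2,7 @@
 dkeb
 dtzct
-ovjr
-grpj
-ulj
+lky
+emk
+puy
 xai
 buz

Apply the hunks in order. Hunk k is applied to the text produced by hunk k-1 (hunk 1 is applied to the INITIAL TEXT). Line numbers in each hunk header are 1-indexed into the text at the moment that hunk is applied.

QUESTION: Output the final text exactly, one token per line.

Answer: gzgeo
dkeb
dtzct
lky
emk
puy
xai
buz
mgxv

Derivation:
Hunk 1: at line 5 remove [xqp] add [wim,bxbx] -> 11 lines: gzgeo dkeb gzbx pypgw jrtl yttqe wim bxbx xai buz mgxv
Hunk 2: at line 4 remove [yttqe,wim] add [ckbje] -> 10 lines: gzgeo dkeb gzbx pypgw jrtl ckbje bxbx xai buz mgxv
Hunk 3: at line 5 remove [ckbje] add [fwpq] -> 10 lines: gzgeo dkeb gzbx pypgw jrtl fwpq bxbx xai buz mgxv
Hunk 4: at line 5 remove [bxbx] add [grpj,ulj] -> 11 lines: gzgeo dkeb gzbx pypgw jrtl fwpq grpj ulj xai buz mgxv
Hunk 5: at line 1 remove [gzbx,pypgw,jrtl] add [dgoc] -> 9 lines: gzgeo dkeb dgoc fwpq grpj ulj xai buz mgxv
Hunk 6: at line 2 remove [dgoc,fwpq] add [dtzct,ovjr] -> 9 lines: gzgeo dkeb dtzct ovjr grpj ulj xai buz mgxv
Hunk 7: at line 2 remove [ovjr,grpj,ulj] add [lky,emk,puy] -> 9 lines: gzgeo dkeb dtzct lky emk puy xai buz mgxv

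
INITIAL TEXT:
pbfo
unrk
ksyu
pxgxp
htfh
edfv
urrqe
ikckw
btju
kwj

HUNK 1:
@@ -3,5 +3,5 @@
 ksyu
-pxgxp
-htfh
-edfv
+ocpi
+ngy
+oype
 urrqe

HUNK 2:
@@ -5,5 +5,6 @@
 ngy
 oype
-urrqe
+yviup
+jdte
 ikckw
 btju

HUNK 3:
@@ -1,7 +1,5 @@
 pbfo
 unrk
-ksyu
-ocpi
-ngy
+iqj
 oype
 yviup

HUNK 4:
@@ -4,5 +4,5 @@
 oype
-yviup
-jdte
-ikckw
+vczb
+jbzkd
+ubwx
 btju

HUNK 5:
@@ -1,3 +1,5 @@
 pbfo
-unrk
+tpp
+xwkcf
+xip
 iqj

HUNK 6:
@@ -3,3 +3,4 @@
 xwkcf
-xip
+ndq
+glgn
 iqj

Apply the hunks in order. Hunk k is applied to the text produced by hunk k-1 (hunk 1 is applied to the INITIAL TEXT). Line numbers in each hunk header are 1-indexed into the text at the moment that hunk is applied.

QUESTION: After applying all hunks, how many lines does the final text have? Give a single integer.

Answer: 12

Derivation:
Hunk 1: at line 3 remove [pxgxp,htfh,edfv] add [ocpi,ngy,oype] -> 10 lines: pbfo unrk ksyu ocpi ngy oype urrqe ikckw btju kwj
Hunk 2: at line 5 remove [urrqe] add [yviup,jdte] -> 11 lines: pbfo unrk ksyu ocpi ngy oype yviup jdte ikckw btju kwj
Hunk 3: at line 1 remove [ksyu,ocpi,ngy] add [iqj] -> 9 lines: pbfo unrk iqj oype yviup jdte ikckw btju kwj
Hunk 4: at line 4 remove [yviup,jdte,ikckw] add [vczb,jbzkd,ubwx] -> 9 lines: pbfo unrk iqj oype vczb jbzkd ubwx btju kwj
Hunk 5: at line 1 remove [unrk] add [tpp,xwkcf,xip] -> 11 lines: pbfo tpp xwkcf xip iqj oype vczb jbzkd ubwx btju kwj
Hunk 6: at line 3 remove [xip] add [ndq,glgn] -> 12 lines: pbfo tpp xwkcf ndq glgn iqj oype vczb jbzkd ubwx btju kwj
Final line count: 12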